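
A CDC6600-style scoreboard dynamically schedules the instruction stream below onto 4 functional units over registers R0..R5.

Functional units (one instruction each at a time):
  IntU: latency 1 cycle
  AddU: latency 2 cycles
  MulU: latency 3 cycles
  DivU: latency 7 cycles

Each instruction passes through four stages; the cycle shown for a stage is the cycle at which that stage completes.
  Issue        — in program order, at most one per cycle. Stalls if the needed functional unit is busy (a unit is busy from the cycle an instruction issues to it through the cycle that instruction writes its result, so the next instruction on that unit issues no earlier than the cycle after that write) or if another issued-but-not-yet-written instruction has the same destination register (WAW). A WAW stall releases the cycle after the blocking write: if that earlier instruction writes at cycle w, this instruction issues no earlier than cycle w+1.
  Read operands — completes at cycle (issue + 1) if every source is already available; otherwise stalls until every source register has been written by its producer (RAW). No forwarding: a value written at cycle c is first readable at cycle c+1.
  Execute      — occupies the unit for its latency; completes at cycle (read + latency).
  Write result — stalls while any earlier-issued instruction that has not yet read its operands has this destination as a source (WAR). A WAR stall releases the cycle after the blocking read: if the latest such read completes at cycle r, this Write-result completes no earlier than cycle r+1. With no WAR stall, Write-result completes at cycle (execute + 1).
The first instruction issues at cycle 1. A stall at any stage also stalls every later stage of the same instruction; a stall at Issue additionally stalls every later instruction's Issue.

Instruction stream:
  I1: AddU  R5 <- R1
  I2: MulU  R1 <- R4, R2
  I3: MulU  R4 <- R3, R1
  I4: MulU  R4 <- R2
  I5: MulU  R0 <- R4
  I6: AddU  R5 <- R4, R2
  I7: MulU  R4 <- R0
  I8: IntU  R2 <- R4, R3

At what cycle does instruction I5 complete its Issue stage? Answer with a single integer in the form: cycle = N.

cycle 1: I1 issues→AddU
cycle 2: I1 reads; I2 issues→MulU
cycle 3: I2 reads
cycle 4: I1 exec-done
cycle 5: I1 writes R5
cycle 6: I2 exec-done
cycle 7: I2 writes R1
cycle 8: I3 issues→MulU
cycle 9: I3 reads
cycle 12: I3 exec-done
cycle 13: I3 writes R4
cycle 14: I4 issues→MulU
cycle 15: I4 reads
cycle 18: I4 exec-done
cycle 19: I4 writes R4
cycle 20: I5 issues→MulU
cycle 21: I5 reads; I6 issues→AddU
cycle 22: I6 reads
cycle 24: I5 exec-done; I6 exec-done
cycle 25: I5 writes R0; I6 writes R5
cycle 26: I7 issues→MulU
cycle 27: I7 reads; I8 issues→IntU
cycle 30: I7 exec-done
cycle 31: I7 writes R4
cycle 32: I8 reads
cycle 33: I8 exec-done
cycle 34: I8 writes R2

cycle = 20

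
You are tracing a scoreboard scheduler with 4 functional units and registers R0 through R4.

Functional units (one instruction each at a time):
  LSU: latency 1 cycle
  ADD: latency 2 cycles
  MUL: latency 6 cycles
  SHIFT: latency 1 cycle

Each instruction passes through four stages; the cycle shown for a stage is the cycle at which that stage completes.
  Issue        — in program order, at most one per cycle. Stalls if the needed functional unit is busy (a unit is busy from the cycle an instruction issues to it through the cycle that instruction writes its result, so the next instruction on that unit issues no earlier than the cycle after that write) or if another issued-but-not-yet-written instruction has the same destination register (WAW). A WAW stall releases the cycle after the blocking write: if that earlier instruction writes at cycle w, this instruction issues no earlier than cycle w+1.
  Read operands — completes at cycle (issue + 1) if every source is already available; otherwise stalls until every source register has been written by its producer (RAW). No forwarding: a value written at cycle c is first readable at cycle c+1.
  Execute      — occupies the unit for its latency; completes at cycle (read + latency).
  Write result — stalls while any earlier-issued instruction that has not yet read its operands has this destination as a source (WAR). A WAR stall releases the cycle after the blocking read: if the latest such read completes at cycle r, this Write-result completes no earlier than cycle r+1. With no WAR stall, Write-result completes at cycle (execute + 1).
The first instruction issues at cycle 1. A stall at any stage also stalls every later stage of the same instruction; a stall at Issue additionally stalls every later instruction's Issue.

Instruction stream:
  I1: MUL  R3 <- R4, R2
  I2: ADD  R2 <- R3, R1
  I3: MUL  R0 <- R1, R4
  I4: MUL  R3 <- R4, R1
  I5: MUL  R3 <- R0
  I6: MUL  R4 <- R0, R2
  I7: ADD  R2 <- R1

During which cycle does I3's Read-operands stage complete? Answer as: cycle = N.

cycle = 11

1) issue 1, read 2, done 8, write 9
2) issue 2, read 10, done 12, write 13  <RAW R3: wait I1 write@9>
3) issue 10, read 11, done 17, write 18  <struct: MUL busy until I1 writes@9>
4) issue 19, read 20, done 26, write 27  <struct: MUL busy until I3 writes@18>
5) issue 28, read 29, done 35, write 36  <struct: MUL busy until I4 writes@27>
6) issue 37, read 38, done 44, write 45  <struct: MUL busy until I5 writes@36>
7) issue 38, read 39, done 41, write 42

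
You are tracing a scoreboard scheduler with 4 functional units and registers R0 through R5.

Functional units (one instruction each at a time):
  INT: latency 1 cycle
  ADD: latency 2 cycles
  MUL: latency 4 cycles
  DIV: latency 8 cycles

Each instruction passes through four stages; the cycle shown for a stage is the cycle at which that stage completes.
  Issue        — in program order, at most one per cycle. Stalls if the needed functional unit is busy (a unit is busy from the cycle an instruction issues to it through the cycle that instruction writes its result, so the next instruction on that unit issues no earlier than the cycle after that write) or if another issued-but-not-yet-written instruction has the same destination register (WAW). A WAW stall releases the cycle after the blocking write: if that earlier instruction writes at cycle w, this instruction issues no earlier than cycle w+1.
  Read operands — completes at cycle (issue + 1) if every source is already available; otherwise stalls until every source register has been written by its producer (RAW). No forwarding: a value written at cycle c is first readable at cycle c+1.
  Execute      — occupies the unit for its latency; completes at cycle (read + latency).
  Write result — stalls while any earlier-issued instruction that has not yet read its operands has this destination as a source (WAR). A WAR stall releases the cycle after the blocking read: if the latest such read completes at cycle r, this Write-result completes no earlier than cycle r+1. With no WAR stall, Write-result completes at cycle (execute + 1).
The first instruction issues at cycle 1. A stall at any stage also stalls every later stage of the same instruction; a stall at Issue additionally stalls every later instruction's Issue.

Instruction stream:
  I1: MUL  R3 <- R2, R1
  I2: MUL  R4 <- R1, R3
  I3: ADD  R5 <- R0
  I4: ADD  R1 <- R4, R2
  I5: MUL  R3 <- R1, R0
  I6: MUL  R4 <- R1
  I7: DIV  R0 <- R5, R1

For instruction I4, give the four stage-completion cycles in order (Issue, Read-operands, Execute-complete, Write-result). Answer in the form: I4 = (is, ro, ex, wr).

  I1 | 1 | 2 | 6 | 7
  I2 | 8 | 9 | 13 | 14   struct: MUL busy until I1 writes@7
  I3 | 9 | 10 | 12 | 13
  I4 | 14 | 15 | 17 | 18   struct: ADD busy until I3 writes@13
  I5 | 15 | 19 | 23 | 24   RAW R1: wait I4 write@18
  I6 | 25 | 26 | 30 | 31   struct: MUL busy until I5 writes@24
  I7 | 26 | 27 | 35 | 36

I4 = (14, 15, 17, 18)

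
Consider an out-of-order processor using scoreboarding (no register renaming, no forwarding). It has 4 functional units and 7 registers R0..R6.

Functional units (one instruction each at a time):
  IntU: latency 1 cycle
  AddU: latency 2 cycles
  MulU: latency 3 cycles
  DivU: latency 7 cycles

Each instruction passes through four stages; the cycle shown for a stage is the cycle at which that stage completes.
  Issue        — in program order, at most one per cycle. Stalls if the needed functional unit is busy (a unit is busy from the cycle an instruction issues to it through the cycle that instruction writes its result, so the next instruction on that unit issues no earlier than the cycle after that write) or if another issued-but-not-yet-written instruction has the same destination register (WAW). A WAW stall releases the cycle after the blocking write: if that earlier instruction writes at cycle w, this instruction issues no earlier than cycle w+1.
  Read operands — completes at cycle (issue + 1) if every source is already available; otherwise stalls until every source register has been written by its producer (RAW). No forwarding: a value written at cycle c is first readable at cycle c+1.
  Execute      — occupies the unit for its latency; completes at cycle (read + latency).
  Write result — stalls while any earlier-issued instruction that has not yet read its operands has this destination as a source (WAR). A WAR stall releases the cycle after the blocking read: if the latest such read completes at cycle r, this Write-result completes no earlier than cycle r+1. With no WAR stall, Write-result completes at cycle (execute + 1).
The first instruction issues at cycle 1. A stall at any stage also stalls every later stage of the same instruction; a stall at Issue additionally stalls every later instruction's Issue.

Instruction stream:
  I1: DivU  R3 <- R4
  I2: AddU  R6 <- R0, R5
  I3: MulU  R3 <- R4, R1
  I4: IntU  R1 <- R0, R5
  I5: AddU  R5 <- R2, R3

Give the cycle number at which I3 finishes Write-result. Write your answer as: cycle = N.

cycle = 16

  I1 | 1 | 2 | 9 | 10
  I2 | 2 | 3 | 5 | 6
  I3 | 11 | 12 | 15 | 16   WAW R3: wait I1 write@10
  I4 | 12 | 13 | 14 | 15
  I5 | 13 | 17 | 19 | 20   RAW R3: wait I3 write@16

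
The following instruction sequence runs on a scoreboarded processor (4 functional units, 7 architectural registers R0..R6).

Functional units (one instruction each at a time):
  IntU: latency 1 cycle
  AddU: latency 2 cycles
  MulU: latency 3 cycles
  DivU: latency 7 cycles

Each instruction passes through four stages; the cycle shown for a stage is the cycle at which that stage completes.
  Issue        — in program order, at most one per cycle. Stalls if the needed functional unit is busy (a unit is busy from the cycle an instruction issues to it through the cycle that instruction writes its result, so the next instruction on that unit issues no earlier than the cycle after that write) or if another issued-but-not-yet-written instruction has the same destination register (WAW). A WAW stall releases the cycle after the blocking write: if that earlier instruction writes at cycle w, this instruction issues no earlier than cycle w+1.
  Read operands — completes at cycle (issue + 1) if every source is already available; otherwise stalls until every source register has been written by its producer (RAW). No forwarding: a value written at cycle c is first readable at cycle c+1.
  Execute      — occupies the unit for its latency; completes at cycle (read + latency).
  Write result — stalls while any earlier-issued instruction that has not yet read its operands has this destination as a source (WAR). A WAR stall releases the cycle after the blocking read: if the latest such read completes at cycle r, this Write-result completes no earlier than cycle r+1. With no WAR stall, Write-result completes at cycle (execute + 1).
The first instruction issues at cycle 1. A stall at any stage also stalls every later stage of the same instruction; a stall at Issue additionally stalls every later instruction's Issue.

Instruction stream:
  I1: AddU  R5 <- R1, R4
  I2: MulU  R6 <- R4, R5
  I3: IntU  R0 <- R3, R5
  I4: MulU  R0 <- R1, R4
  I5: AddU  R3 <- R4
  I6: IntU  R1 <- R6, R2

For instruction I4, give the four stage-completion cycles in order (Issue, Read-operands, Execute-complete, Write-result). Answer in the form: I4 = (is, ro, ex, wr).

1) issue 1, read 2, done 4, write 5
2) issue 2, read 6, done 9, write 10  <RAW R5: wait I1 write@5>
3) issue 3, read 6, done 7, write 8  <RAW R5: wait I1 write@5>
4) issue 11, read 12, done 15, write 16  <struct: MulU busy until I2 writes@10>
5) issue 12, read 13, done 15, write 16
6) issue 13, read 14, done 15, write 16

I4 = (11, 12, 15, 16)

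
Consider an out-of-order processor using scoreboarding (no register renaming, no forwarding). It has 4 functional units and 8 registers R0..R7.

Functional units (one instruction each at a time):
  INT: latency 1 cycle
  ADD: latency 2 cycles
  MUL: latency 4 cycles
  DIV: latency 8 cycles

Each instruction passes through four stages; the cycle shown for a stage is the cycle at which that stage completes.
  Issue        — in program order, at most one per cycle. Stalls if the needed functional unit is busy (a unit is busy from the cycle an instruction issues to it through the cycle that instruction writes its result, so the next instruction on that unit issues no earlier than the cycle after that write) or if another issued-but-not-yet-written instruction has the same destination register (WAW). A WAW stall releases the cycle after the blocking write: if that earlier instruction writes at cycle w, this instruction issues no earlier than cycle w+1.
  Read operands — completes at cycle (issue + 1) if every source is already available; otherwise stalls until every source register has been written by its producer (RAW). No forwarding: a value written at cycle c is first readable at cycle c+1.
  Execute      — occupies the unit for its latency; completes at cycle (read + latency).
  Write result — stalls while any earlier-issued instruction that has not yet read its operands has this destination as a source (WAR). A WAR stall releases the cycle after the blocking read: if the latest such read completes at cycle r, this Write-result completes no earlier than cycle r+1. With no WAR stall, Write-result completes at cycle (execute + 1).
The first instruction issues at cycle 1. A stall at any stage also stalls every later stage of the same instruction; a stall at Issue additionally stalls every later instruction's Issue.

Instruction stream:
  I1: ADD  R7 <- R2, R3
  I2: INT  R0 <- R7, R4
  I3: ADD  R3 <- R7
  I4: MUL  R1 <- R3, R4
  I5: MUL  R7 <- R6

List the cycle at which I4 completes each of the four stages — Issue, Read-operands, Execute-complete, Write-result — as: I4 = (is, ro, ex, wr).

I4 = (7, 11, 15, 16)

1) issue 1, read 2, done 4, write 5
2) issue 2, read 6, done 7, write 8  <RAW R7: wait I1 write@5>
3) issue 6, read 7, done 9, write 10  <struct: ADD busy until I1 writes@5>
4) issue 7, read 11, done 15, write 16  <RAW R3: wait I3 write@10>
5) issue 17, read 18, done 22, write 23  <struct: MUL busy until I4 writes@16>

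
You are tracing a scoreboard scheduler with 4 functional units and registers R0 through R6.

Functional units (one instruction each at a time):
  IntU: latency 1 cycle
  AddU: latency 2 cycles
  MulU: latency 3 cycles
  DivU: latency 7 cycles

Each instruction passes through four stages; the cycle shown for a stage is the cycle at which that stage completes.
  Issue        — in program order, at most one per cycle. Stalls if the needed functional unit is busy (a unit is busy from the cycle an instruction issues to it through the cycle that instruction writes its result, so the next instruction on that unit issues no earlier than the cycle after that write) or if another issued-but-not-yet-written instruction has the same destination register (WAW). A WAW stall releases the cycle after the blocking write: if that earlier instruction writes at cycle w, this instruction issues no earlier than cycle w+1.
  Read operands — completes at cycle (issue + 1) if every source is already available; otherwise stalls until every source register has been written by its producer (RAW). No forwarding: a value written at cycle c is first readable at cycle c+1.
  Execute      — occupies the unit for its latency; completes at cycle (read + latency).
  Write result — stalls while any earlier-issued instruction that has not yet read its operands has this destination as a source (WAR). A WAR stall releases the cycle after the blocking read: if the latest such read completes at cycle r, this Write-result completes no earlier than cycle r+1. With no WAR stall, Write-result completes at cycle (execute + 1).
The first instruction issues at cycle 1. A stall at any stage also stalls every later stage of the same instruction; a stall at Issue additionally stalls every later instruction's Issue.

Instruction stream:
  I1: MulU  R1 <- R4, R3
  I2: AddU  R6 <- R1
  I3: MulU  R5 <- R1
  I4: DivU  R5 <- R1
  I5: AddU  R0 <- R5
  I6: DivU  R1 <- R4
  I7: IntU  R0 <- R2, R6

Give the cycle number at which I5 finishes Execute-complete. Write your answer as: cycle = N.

I1  is:1  ro:2  ex:5  wr:6
I2  is:2  ro:7  ex:9  wr:10  — RAW R1: wait I1 write@6
I3  is:7  ro:8  ex:11  wr:12  — struct: MulU busy until I1 writes@6
I4  is:13  ro:14  ex:21  wr:22  — WAW R5: wait I3 write@12
I5  is:14  ro:23  ex:25  wr:26  — RAW R5: wait I4 write@22
I6  is:23  ro:24  ex:31  wr:32  — struct: DivU busy until I4 writes@22
I7  is:27  ro:28  ex:29  wr:30  — WAW R0: wait I5 write@26

cycle = 25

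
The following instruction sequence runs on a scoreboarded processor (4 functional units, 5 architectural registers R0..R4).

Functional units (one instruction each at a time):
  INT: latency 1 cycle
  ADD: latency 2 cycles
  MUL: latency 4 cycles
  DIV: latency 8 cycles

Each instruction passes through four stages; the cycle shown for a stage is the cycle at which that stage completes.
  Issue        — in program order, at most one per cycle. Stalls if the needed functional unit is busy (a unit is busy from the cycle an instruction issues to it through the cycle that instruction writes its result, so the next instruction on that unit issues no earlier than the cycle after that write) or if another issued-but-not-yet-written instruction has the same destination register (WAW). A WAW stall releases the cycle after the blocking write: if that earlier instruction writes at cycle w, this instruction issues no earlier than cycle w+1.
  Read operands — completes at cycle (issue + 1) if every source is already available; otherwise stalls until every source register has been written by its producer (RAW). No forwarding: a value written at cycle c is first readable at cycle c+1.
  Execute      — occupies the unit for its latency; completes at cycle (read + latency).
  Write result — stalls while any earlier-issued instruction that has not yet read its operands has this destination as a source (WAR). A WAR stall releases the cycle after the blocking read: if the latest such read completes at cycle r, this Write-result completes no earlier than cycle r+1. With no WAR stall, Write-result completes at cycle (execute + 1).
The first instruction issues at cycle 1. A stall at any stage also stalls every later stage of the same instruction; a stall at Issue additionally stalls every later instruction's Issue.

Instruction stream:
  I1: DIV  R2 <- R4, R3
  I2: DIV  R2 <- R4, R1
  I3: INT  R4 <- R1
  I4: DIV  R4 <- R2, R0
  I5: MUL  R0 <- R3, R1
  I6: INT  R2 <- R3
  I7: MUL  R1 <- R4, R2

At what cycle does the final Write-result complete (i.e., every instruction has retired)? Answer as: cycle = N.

cycle 1: I1 issues→DIV
cycle 2: I1 reads
cycle 10: I1 exec-done
cycle 11: I1 writes R2
cycle 12: I2 issues→DIV
cycle 13: I2 reads · I3 issues→INT
cycle 14: I3 reads
cycle 15: I3 exec-done
cycle 16: I3 writes R4
cycle 21: I2 exec-done
cycle 22: I2 writes R2
cycle 23: I4 issues→DIV
cycle 24: I4 reads · I5 issues→MUL
cycle 25: I5 reads · I6 issues→INT
cycle 26: I6 reads
cycle 27: I6 exec-done
cycle 28: I6 writes R2
cycle 29: I5 exec-done
cycle 30: I5 writes R0
cycle 31: I7 issues→MUL
cycle 32: I4 exec-done
cycle 33: I4 writes R4
cycle 34: I7 reads
cycle 38: I7 exec-done
cycle 39: I7 writes R1

cycle = 39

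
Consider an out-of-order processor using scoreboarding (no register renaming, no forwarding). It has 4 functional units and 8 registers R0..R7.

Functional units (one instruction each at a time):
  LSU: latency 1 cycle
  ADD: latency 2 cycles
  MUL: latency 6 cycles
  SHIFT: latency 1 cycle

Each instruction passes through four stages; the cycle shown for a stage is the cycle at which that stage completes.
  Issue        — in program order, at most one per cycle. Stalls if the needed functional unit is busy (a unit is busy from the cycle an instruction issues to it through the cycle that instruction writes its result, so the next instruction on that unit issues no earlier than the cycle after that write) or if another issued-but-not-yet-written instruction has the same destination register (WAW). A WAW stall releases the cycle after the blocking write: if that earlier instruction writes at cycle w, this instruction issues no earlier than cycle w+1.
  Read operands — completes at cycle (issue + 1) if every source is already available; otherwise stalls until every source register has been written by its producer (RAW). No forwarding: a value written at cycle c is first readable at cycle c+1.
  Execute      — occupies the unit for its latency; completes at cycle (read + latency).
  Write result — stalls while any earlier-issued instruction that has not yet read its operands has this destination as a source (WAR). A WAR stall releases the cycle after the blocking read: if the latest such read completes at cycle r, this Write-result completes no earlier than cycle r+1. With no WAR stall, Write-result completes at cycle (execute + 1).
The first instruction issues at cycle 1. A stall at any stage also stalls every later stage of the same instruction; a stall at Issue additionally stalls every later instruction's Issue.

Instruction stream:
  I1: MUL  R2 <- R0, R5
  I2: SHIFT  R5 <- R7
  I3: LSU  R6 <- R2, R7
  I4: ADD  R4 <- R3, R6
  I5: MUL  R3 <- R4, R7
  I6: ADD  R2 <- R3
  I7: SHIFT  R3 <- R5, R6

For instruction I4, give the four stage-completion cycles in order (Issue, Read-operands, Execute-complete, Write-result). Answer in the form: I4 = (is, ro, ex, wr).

I1  is:1  ro:2  ex:8  wr:9
I2  is:2  ro:3  ex:4  wr:5
I3  is:3  ro:10  ex:11  wr:12  — RAW R2: wait I1 write@9
I4  is:4  ro:13  ex:15  wr:16  — RAW R6: wait I3 write@12
I5  is:10  ro:17  ex:23  wr:24  — struct: MUL busy until I1 writes@9, RAW R4: wait I4 write@16
I6  is:17  ro:25  ex:27  wr:28  — struct: ADD busy until I4 writes@16, RAW R3: wait I5 write@24
I7  is:25  ro:26  ex:27  wr:28  — WAW R3: wait I5 write@24

I4 = (4, 13, 15, 16)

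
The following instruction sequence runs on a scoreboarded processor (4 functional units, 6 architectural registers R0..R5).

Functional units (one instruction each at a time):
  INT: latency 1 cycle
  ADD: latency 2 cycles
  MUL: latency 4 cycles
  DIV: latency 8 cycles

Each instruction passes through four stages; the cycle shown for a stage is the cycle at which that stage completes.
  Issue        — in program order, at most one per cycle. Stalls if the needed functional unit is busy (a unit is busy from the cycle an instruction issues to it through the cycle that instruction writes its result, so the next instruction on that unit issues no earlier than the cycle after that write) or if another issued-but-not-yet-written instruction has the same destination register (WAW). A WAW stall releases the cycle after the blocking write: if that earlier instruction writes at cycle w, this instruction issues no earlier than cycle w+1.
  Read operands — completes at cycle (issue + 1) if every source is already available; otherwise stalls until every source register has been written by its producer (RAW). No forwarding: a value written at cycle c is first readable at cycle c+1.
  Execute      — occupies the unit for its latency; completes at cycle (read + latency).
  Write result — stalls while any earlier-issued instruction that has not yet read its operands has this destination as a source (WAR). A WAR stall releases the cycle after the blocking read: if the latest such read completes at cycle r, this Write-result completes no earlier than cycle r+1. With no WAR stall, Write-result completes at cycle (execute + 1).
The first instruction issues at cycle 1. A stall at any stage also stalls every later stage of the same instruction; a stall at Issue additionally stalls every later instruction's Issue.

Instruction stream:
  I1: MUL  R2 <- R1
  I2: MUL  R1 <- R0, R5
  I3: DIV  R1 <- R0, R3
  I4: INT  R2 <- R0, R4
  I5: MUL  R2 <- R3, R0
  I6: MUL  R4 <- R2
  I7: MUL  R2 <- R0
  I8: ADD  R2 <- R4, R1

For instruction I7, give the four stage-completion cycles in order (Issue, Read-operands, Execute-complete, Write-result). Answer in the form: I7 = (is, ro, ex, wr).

  I1 | 1 | 2 | 6 | 7
  I2 | 8 | 9 | 13 | 14   struct: MUL busy until I1 writes@7
  I3 | 15 | 16 | 24 | 25   WAW R1: wait I2 write@14
  I4 | 16 | 17 | 18 | 19
  I5 | 20 | 21 | 25 | 26   WAW R2: wait I4 write@19
  I6 | 27 | 28 | 32 | 33   struct: MUL busy until I5 writes@26
  I7 | 34 | 35 | 39 | 40   struct: MUL busy until I6 writes@33
  I8 | 41 | 42 | 44 | 45   WAW R2: wait I7 write@40

I7 = (34, 35, 39, 40)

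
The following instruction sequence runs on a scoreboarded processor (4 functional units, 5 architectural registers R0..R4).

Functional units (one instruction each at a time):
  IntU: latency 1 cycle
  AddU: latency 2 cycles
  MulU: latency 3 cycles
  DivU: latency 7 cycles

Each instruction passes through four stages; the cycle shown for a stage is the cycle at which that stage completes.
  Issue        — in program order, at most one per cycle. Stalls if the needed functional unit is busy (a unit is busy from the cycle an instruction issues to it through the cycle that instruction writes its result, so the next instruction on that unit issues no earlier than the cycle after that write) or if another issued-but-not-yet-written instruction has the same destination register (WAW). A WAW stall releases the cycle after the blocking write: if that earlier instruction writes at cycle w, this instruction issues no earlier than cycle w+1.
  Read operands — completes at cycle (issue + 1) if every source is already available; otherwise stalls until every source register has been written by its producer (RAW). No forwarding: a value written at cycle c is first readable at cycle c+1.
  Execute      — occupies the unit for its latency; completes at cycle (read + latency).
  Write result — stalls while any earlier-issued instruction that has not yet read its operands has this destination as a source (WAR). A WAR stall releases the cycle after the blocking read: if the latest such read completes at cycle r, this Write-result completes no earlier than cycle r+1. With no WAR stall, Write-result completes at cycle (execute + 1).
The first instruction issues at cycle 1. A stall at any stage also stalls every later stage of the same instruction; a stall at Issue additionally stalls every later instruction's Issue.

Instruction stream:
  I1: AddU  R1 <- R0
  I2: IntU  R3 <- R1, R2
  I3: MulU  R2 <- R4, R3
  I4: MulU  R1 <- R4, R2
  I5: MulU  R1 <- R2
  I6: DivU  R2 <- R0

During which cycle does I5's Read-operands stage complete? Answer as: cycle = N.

[I1] 1/2/4/5
[I2] 2/6/7/8  (RAW R1: wait I1 write@5)
[I3] 3/9/12/13  (RAW R3: wait I2 write@8)
[I4] 14/15/18/19  (struct: MulU busy until I3 writes@13)
[I5] 20/21/24/25  (struct: MulU busy until I4 writes@19)
[I6] 21/22/29/30

cycle = 21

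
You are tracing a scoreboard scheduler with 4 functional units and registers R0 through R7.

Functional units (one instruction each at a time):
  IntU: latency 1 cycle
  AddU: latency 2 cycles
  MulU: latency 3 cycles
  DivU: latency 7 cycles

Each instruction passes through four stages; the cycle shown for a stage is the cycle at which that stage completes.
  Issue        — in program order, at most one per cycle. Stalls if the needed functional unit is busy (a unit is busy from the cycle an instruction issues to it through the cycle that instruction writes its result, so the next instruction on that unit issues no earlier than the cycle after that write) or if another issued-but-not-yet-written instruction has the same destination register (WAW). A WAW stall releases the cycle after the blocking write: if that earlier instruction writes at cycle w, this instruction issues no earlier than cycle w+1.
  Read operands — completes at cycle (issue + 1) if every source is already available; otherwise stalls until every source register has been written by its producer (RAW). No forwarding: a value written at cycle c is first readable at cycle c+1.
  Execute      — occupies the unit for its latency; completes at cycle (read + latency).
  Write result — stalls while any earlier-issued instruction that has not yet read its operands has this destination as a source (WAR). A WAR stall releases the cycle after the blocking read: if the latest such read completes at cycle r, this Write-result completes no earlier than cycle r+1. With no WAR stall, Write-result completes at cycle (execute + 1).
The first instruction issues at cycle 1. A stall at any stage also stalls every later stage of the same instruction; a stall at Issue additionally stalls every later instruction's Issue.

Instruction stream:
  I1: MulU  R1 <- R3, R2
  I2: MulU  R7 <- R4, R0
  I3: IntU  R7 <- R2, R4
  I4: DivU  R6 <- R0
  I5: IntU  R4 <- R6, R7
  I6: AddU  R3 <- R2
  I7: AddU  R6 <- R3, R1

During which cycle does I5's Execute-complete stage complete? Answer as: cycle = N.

[I1] 1/2/5/6
[I2] 7/8/11/12  (struct: MulU busy until I1 writes@6)
[I3] 13/14/15/16  (WAW R7: wait I2 write@12)
[I4] 14/15/22/23
[I5] 17/24/25/26  (struct: IntU busy until I3 writes@16; RAW R6: wait I4 write@23)
[I6] 18/19/21/22
[I7] 24/25/27/28  (WAW R6: wait I4 write@23)

cycle = 25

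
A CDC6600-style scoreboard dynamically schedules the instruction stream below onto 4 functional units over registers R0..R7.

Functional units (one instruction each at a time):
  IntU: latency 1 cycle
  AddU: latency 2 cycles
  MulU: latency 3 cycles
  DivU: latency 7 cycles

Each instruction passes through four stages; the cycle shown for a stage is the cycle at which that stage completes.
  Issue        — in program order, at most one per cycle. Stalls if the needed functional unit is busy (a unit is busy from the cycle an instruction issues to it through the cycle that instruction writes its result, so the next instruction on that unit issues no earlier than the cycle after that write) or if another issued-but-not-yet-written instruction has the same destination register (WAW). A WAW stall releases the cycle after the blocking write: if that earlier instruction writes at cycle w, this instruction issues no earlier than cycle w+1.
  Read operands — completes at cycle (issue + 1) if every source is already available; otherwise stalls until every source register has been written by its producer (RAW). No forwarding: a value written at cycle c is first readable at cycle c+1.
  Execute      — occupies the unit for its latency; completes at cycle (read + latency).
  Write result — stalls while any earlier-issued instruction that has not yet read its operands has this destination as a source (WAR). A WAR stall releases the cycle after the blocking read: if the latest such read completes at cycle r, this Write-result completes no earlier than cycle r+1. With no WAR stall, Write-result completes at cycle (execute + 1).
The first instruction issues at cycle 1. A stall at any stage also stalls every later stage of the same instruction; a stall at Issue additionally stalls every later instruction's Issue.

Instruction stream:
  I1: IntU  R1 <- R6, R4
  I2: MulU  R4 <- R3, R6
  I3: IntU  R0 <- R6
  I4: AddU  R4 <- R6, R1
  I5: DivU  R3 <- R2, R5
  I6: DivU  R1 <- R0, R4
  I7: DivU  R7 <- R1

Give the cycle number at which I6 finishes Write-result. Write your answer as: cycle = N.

cycle = 28

[1] I1 issues→IntU
[2] I1 reads, I2 issues→MulU
[3] I1 exec-done, I2 reads
[4] I1 writes R1
[5] I3 issues→IntU
[6] I2 exec-done, I3 reads
[7] I2 writes R4, I3 exec-done
[8] I3 writes R0, I4 issues→AddU
[9] I4 reads, I5 issues→DivU
[10] I5 reads
[11] I4 exec-done
[12] I4 writes R4
[17] I5 exec-done
[18] I5 writes R3
[19] I6 issues→DivU
[20] I6 reads
[27] I6 exec-done
[28] I6 writes R1
[29] I7 issues→DivU
[30] I7 reads
[37] I7 exec-done
[38] I7 writes R7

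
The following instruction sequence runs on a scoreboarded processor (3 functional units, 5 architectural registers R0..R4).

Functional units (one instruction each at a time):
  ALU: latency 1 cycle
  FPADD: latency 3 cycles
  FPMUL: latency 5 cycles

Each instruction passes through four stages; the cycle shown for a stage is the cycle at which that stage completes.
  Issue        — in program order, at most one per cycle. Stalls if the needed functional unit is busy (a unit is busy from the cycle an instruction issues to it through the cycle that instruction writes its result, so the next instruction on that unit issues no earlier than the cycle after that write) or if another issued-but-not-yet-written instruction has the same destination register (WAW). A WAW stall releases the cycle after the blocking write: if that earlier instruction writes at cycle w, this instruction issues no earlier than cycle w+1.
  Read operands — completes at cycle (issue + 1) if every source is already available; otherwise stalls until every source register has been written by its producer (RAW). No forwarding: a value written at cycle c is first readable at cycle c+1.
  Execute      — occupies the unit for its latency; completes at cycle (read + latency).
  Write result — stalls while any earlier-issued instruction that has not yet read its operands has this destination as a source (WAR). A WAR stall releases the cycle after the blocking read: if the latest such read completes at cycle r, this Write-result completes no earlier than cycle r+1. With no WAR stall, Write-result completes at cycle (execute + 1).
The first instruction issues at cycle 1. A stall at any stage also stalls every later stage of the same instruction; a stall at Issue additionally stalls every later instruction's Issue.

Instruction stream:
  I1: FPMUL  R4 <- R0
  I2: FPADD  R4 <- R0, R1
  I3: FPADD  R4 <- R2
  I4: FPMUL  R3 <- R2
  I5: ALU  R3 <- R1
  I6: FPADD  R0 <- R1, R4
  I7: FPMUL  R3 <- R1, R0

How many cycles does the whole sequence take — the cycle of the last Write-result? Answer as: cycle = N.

cycle 1: I1 issues→FPMUL
cycle 2: I1 reads
cycle 7: I1 exec-done
cycle 8: I1 writes R4
cycle 9: I2 issues→FPADD
cycle 10: I2 reads
cycle 13: I2 exec-done
cycle 14: I2 writes R4
cycle 15: I3 issues→FPADD
cycle 16: I3 reads, I4 issues→FPMUL
cycle 17: I4 reads
cycle 19: I3 exec-done
cycle 20: I3 writes R4
cycle 22: I4 exec-done
cycle 23: I4 writes R3
cycle 24: I5 issues→ALU
cycle 25: I5 reads, I6 issues→FPADD
cycle 26: I5 exec-done, I6 reads
cycle 27: I5 writes R3
cycle 28: I7 issues→FPMUL
cycle 29: I6 exec-done
cycle 30: I6 writes R0
cycle 31: I7 reads
cycle 36: I7 exec-done
cycle 37: I7 writes R3

cycle = 37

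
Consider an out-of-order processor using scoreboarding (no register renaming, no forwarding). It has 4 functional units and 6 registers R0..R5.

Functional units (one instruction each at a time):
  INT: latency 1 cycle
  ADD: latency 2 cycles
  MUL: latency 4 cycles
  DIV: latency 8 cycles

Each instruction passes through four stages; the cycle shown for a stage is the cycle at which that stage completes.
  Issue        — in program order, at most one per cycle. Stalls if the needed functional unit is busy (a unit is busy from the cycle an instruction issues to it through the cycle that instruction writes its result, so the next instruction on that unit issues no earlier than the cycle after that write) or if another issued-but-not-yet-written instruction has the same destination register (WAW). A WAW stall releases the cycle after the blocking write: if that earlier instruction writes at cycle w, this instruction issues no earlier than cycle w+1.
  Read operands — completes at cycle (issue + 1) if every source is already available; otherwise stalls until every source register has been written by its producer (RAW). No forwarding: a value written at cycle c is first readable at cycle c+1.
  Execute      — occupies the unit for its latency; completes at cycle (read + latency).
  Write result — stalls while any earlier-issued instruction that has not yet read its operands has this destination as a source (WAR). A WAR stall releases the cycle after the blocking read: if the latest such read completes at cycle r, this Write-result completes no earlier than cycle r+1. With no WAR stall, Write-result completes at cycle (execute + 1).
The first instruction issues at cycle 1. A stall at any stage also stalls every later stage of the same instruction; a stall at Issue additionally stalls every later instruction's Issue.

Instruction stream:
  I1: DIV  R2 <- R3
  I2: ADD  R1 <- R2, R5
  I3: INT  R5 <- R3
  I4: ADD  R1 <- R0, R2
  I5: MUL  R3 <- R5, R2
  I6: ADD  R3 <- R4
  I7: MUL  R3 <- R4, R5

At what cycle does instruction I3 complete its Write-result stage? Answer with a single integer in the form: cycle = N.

cycle = 13

I1 -> (1, 2, 10, 11)
I2 -> (2, 12, 14, 15)  // RAW R2: wait I1 write@11
I3 -> (3, 4, 5, 13)  // WAR R5: wait I2 read@12
I4 -> (16, 17, 19, 20)  // struct: ADD busy until I2 writes@15
I5 -> (17, 18, 22, 23)
I6 -> (24, 25, 27, 28)  // WAW R3: wait I5 write@23
I7 -> (29, 30, 34, 35)  // WAW R3: wait I6 write@28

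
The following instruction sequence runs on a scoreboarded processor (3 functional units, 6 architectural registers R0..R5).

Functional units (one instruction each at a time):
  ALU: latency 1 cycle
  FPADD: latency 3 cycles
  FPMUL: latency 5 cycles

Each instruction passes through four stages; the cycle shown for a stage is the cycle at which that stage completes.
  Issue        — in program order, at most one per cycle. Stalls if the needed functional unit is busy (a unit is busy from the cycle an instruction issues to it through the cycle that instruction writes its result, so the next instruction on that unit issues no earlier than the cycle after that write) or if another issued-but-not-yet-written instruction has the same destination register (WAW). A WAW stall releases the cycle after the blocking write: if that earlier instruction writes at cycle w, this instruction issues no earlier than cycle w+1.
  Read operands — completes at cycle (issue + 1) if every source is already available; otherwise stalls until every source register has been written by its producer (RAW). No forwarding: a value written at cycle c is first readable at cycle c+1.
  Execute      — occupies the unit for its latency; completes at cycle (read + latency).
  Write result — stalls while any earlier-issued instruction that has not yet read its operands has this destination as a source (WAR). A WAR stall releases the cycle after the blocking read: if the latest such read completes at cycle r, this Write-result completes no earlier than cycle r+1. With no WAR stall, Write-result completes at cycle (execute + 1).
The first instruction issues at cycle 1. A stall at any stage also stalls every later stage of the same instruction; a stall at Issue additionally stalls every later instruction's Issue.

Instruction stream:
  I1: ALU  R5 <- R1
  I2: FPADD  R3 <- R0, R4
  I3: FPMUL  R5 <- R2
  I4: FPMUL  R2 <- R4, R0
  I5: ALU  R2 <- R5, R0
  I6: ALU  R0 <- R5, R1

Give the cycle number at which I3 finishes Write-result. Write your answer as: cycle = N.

cycle = 12

[1] I1→ALU
[2] I1 RO | I2→FPADD
[3] I1 EX | I2 RO
[4] I1 WR R5
[5] I3→FPMUL
[6] I2 EX | I3 RO
[7] I2 WR R3
[11] I3 EX
[12] I3 WR R5
[13] I4→FPMUL
[14] I4 RO
[19] I4 EX
[20] I4 WR R2
[21] I5→ALU
[22] I5 RO
[23] I5 EX
[24] I5 WR R2
[25] I6→ALU
[26] I6 RO
[27] I6 EX
[28] I6 WR R0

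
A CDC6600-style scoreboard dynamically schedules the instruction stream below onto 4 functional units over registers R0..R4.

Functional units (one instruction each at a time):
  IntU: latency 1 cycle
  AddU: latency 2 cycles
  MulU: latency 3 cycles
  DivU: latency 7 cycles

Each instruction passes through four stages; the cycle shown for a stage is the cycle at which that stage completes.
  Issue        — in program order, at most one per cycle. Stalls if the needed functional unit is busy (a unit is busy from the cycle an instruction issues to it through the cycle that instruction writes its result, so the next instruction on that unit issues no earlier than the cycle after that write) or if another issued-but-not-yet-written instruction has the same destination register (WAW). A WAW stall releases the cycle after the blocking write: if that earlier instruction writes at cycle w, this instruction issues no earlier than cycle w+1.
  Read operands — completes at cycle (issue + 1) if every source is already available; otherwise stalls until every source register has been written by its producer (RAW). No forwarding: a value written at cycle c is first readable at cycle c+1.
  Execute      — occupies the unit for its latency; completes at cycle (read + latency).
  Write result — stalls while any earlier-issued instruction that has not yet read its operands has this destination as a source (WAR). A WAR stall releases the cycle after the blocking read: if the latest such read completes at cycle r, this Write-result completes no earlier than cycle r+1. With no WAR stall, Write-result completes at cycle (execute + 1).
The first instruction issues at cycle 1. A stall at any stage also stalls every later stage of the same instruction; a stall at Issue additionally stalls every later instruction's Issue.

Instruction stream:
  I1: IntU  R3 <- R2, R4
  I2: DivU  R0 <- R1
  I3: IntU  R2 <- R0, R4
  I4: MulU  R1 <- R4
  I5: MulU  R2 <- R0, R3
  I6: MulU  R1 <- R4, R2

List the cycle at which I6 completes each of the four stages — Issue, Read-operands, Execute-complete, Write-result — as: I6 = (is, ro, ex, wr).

I6 = (21, 22, 25, 26)

[1] issue I1 (IntU)
[2] I1 read-ops, issue I2 (DivU)
[3] I1 finished on IntU, I2 read-ops
[4] I1→R3
[5] issue I3 (IntU)
[6] issue I4 (MulU)
[7] I4 read-ops
[10] I2 finished on DivU, I4 finished on MulU
[11] I2→R0, I4→R1
[12] I3 read-ops
[13] I3 finished on IntU
[14] I3→R2
[15] issue I5 (MulU)
[16] I5 read-ops
[19] I5 finished on MulU
[20] I5→R2
[21] issue I6 (MulU)
[22] I6 read-ops
[25] I6 finished on MulU
[26] I6→R1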